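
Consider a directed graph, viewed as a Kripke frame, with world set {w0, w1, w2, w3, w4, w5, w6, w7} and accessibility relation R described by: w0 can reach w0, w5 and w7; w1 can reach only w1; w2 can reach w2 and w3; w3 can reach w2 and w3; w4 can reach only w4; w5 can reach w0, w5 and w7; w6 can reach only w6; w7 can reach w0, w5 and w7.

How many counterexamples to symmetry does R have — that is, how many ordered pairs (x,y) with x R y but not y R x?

R is symmetric; there are no such tuples.

0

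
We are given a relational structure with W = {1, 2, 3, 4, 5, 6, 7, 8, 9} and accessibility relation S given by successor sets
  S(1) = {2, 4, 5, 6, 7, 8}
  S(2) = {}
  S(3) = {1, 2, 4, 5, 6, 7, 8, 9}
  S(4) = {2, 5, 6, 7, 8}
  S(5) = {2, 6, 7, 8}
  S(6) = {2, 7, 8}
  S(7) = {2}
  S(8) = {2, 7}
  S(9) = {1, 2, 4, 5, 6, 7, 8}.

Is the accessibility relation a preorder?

Reflexive: no — 1 is not related to itself.
Transitive: yes — every two-step S-path is closed by a direct edge.
So S is not a preorder.

No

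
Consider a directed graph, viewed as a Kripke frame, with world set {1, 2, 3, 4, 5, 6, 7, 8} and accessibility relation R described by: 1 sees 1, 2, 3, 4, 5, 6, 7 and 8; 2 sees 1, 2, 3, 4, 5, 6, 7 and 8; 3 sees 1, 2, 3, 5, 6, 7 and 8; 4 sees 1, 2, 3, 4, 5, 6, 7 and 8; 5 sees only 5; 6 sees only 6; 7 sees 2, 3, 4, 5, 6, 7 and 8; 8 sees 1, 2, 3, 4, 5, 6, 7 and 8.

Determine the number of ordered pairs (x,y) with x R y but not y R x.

Enumerating: (1,5), (1,6), (1,7), (2,5), (2,6), (3,5), (3,6), (4,3), (4,5), (4,6), (7,5), (7,6), (8,5), (8,6).

14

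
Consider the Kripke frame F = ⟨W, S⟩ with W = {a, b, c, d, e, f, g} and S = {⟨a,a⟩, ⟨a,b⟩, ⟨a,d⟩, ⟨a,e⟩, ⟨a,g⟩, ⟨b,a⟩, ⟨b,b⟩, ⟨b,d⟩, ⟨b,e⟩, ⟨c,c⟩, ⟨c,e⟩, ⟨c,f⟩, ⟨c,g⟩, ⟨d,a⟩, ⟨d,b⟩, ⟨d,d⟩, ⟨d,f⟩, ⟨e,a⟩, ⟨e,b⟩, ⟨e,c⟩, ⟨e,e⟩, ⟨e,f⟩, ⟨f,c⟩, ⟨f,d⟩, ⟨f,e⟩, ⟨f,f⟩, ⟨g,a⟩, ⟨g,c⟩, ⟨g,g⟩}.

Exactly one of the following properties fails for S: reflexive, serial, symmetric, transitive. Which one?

Reflexive: yes — every world is S-related to itself.
Serial: yes — every world has a successor (e.g. a S a).
Symmetric: yes — every pair in S has its reverse in S.
Transitive: no — a S d and d S f, but not a S f.
Only transitive fails.

transitive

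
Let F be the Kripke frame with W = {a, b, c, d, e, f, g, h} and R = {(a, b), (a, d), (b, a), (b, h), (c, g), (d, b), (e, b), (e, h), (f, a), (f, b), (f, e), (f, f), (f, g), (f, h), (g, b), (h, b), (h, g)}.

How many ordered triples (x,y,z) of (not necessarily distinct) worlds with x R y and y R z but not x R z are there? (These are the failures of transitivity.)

Enumerating: (a,b,a), (a,b,h), (b,a,b), (b,a,d), (b,h,b), (b,h,g), (c,g,b), (d,b,a), (d,b,h), (e,b,a), (e,h,g), (f,a,d), (g,b,a), (g,b,h), (h,b,a), (h,b,h).

16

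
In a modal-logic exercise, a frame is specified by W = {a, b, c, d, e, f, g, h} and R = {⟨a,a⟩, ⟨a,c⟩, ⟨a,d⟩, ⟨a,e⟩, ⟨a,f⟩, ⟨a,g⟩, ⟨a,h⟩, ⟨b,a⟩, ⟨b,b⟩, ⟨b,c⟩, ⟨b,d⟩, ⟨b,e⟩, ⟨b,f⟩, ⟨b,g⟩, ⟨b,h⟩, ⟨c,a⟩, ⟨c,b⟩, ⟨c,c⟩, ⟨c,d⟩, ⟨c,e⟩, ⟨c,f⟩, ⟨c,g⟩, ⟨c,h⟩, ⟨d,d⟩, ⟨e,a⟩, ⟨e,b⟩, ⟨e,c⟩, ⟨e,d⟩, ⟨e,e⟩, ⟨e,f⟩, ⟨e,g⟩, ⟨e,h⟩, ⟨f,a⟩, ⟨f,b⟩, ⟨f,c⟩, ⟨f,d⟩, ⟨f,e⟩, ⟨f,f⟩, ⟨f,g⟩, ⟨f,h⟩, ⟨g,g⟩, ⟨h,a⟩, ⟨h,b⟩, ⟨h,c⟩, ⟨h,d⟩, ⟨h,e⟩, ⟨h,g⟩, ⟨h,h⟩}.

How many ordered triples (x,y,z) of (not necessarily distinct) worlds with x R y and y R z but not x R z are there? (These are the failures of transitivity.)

Enumerating: (a,c,b), (a,e,b), (a,f,b), (a,h,b), (h,a,f), (h,b,f), (h,c,f), (h,e,f).

8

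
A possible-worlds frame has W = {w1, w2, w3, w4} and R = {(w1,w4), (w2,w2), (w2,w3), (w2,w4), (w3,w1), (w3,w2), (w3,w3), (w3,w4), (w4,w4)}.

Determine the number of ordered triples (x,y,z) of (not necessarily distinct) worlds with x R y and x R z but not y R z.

Enumerating: (w2,w4,w2), (w2,w4,w3), (w3,w1,w1), (w3,w1,w2), (w3,w1,w3), (w3,w2,w1), (w3,w4,w1), (w3,w4,w2), (w3,w4,w3).

9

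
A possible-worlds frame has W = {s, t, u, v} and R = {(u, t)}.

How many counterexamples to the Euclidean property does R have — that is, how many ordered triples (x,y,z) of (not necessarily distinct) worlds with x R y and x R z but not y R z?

Enumerating: (u,t,t).

1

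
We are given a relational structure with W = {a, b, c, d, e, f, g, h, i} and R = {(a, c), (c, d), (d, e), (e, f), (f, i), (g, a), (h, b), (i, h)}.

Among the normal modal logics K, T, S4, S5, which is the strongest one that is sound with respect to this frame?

K

Reflexive (axiom T): no — a is not related to itself.
Transitive (axiom 4): no — a R c and c R d, but not a R d.
Euclidean (axiom 5): no — a R c and a R c, but not c R c.
So F validates K; T would additionally require R to be reflexive. The strongest is K.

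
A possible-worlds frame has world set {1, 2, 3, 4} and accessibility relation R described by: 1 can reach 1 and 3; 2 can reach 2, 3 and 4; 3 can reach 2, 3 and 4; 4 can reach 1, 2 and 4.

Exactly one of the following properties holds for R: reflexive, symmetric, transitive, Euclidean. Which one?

reflexive

Reflexive: yes — every world is R-related to itself.
Symmetric: no — 1 R 3 but not 3 R 1.
Transitive: no — 1 R 3 and 3 R 2, but not 1 R 2.
Euclidean: no — 2 R 4 and 2 R 3, but not 4 R 3.
Only reflexive holds.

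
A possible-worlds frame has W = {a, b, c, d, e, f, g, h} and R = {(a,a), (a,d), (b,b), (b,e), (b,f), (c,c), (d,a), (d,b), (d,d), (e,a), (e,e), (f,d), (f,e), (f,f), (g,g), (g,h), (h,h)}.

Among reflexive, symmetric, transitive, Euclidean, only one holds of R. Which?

Reflexive: yes — every world is R-related to itself.
Symmetric: no — b R e but not e R b.
Transitive: no — a R d and d R b, but not a R b.
Euclidean: no — b R e and b R f, but not e R f.
Only reflexive holds.

reflexive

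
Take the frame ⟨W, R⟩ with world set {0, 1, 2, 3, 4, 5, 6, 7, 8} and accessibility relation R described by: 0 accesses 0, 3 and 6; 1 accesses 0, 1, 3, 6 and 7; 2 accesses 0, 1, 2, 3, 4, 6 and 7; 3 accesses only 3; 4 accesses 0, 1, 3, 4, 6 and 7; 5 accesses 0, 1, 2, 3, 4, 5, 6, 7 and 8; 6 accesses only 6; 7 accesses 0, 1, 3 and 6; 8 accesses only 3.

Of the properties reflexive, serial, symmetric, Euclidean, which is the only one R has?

Reflexive: no — 7 is not related to itself.
Serial: yes — every world has a successor (e.g. 0 R 0).
Symmetric: no — 0 R 3 but not 3 R 0.
Euclidean: no — 0 R 3 and 0 R 6, but not 3 R 6.
Only serial holds.

serial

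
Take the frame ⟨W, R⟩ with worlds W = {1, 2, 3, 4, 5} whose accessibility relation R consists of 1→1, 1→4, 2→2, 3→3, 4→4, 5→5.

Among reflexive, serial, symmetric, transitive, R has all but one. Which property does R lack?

Reflexive: yes — every world is R-related to itself.
Serial: yes — every world has a successor (e.g. 1 R 1).
Symmetric: no — 1 R 4 but not 4 R 1.
Transitive: yes — every two-step R-path is closed by a direct edge.
Only symmetric fails.

symmetric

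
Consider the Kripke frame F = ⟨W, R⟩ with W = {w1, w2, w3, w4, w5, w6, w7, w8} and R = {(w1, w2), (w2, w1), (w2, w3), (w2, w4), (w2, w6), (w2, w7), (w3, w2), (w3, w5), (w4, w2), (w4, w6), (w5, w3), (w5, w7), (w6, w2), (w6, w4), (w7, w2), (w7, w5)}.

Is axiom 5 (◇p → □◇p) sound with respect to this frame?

No

The schema 5 characterises exactly the Euclidean frames.
Euclidean: no — w2 R w1 and w2 R w3, but not w1 R w3.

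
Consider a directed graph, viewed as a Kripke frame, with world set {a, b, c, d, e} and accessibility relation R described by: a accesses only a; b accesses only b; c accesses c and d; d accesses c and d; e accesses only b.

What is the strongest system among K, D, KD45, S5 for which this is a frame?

Serial (axiom D): yes — every world has a successor (e.g. a R a).
Euclidean (axiom 5): yes — any two successors of a common world are R-related.
Transitive (axiom 4): yes — every two-step R-path is closed by a direct edge.
Reflexive (axiom T): no — e is not related to itself.
So F validates K, D, KD45; S5 would additionally require R to be reflexive. The strongest is KD45.

KD45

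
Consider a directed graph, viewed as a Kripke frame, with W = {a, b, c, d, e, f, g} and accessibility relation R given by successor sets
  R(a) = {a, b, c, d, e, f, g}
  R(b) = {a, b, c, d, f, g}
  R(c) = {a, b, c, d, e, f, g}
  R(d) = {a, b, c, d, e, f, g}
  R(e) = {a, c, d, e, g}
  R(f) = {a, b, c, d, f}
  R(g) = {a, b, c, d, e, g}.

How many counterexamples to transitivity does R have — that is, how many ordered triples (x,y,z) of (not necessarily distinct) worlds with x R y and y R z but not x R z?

Enumerating: (b,a,e), (b,c,e), (b,d,e), (b,g,e), (e,a,b), (e,a,f), (e,c,b), (e,c,f), (e,d,b), (e,d,f), (e,g,b), (f,a,e), … and 10 more.
Total: 22.

22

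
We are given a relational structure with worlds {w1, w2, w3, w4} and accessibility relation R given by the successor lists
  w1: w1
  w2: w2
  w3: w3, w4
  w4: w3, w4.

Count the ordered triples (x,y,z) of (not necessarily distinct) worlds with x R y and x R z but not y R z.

0

R is Euclidean; there are no such tuples.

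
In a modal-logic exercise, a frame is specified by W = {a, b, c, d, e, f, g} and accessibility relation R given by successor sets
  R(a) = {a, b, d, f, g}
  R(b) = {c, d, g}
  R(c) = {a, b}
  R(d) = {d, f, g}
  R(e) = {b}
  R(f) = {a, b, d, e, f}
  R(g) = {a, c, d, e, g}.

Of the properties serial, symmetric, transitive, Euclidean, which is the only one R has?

serial

Serial: yes — every world has a successor (e.g. a R a).
Symmetric: no — a R b but not b R a.
Transitive: no — a R b and b R c, but not a R c.
Euclidean: no — a R b and a R f, but not b R f.
Only serial holds.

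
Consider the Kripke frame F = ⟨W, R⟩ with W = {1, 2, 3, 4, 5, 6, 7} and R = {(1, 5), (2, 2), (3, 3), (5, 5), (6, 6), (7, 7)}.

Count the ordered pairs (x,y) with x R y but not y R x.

1

Enumerating: (1,5).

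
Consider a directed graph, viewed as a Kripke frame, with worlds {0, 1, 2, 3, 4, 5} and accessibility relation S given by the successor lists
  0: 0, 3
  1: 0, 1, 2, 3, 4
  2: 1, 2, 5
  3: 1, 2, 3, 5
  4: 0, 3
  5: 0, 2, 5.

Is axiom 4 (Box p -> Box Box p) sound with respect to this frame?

No

By correspondence theory, 4 is valid on a frame iff S is transitive.
Transitive: no — 0 S 3 and 3 S 1, but not 0 S 1.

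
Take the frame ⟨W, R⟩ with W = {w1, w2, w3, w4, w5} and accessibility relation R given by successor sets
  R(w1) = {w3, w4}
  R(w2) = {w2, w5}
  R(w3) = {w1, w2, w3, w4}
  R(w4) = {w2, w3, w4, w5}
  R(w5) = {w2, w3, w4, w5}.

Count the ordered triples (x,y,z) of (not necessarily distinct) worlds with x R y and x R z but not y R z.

12

Enumerating: (w3,w1,w1), (w3,w1,w2), (w3,w2,w1), (w3,w2,w3), (w3,w2,w4), (w3,w4,w1), (w4,w2,w3), (w4,w2,w4), (w4,w3,w5), (w5,w2,w3), (w5,w2,w4), (w5,w3,w5).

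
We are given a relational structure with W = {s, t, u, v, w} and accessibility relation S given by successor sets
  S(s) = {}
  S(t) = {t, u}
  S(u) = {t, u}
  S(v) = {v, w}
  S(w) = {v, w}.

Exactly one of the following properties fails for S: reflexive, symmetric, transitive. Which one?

Reflexive: no — s is not related to itself.
Symmetric: yes — every pair in S has its reverse in S.
Transitive: yes — every two-step S-path is closed by a direct edge.
Only reflexive fails.

reflexive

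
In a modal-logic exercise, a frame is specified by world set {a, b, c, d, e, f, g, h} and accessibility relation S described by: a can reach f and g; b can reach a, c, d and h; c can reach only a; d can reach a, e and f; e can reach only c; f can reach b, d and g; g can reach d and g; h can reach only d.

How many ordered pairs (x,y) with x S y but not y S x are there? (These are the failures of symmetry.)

Enumerating: (a,f), (a,g), (b,a), (b,c), (b,d), (b,h), (c,a), (d,a), (d,e), (e,c), (f,b), (f,g), (g,d), (h,d).

14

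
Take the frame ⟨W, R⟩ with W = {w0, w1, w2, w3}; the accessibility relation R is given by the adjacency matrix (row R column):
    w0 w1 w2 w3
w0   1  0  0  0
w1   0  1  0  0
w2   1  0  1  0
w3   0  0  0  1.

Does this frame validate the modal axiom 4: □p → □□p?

Axiom 4 corresponds to the accessibility relation being transitive.
Transitive: yes — every two-step R-path is closed by a direct edge.

Yes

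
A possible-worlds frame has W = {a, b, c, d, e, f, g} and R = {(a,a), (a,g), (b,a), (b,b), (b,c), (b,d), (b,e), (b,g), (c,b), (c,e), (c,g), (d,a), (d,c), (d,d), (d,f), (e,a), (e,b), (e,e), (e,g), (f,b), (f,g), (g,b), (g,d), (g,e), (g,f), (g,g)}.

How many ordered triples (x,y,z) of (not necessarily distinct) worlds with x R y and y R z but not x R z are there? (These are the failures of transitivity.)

34

Enumerating: (a,g,b), (a,g,d), (a,g,e), (a,g,f), (b,d,f), (b,g,f), (c,b,a), (c,b,c), (c,b,d), (c,e,a), (c,g,d), (c,g,f), … and 22 more.
Total: 34.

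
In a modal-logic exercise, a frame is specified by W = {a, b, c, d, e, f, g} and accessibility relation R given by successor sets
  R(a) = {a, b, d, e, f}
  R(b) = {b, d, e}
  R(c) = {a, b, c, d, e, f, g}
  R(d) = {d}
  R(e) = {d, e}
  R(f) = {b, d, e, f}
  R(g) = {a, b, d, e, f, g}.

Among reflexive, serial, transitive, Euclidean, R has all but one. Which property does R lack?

Euclidean

Reflexive: yes — every world is R-related to itself.
Serial: yes — every world has a successor (e.g. a R a).
Transitive: yes — every two-step R-path is closed by a direct edge.
Euclidean: no — a R b and a R f, but not b R f.
Only Euclidean fails.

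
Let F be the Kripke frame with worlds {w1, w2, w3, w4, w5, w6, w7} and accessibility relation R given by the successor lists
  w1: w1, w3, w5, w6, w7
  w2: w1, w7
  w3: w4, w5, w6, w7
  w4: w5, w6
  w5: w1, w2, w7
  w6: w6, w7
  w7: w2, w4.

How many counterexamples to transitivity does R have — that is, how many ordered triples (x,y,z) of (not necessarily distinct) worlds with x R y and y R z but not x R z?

Enumerating: (w1,w3,w4), (w1,w5,w2), (w1,w7,w2), (w1,w7,w4), (w2,w1,w3), (w2,w1,w5), (w2,w1,w6), (w2,w7,w2), (w2,w7,w4), (w3,w5,w1), (w3,w5,w2), (w3,w7,w2), … and 14 more.
Total: 26.

26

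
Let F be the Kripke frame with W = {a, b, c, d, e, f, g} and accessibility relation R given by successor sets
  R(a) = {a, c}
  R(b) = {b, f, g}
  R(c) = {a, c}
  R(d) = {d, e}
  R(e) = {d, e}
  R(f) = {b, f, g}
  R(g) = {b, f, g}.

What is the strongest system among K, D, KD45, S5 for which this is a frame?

S5

Serial (axiom D): yes — every world has a successor (e.g. a R a).
Euclidean (axiom 5): yes — any two successors of a common world are R-related.
Transitive (axiom 4): yes — every two-step R-path is closed by a direct edge.
Reflexive (axiom T): yes — every world is R-related to itself.
So F validates K, D, KD45, S5. The strongest is S5.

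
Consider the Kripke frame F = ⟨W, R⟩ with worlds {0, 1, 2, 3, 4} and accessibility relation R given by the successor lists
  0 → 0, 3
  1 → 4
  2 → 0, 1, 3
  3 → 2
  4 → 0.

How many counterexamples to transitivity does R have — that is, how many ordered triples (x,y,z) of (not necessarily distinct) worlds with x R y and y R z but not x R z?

8

Enumerating: (0,3,2), (1,4,0), (2,1,4), (2,3,2), (3,2,0), (3,2,1), (3,2,3), (4,0,3).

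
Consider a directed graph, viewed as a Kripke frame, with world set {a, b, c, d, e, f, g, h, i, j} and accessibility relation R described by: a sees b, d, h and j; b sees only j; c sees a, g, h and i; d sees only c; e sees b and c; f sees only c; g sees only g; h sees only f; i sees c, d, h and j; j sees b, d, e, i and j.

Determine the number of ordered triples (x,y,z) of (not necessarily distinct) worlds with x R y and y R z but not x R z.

40

Enumerating: (a,d,c), (a,h,f), (a,j,e), (a,j,i), (b,j,b), (b,j,d), (b,j,e), (b,j,i), (c,a,b), (c,a,d), (c,a,j), (c,h,f), … and 28 more.
Total: 40.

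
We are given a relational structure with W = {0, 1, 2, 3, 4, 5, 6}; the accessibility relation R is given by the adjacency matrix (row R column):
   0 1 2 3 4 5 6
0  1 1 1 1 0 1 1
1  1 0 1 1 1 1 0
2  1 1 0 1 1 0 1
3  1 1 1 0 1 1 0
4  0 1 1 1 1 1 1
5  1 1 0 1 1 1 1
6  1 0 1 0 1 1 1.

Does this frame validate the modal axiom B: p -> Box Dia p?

The schema B characterises exactly the symmetric frames.
Symmetric: yes — every pair in R has its reverse in R.

Yes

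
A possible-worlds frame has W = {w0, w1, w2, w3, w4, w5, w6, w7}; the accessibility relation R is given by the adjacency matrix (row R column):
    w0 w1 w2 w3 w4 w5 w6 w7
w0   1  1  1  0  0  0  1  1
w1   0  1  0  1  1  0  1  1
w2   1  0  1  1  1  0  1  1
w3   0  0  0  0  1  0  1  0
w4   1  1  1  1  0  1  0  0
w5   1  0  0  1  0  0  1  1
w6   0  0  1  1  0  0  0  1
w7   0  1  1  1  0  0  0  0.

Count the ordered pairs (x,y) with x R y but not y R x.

Enumerating: (w0,w1), (w0,w6), (w0,w7), (w1,w3), (w1,w6), (w2,w3), (w4,w0), (w4,w5), (w5,w0), (w5,w3), (w5,w6), (w5,w7), (w6,w7), (w7,w3).

14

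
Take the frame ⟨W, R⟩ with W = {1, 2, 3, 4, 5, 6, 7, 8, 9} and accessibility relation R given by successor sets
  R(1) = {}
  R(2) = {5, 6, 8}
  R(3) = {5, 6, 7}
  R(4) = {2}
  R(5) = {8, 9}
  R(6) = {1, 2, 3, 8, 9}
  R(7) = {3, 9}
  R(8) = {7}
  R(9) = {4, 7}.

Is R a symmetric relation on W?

Symmetric: no — 2 R 5 but not 5 R 2.

No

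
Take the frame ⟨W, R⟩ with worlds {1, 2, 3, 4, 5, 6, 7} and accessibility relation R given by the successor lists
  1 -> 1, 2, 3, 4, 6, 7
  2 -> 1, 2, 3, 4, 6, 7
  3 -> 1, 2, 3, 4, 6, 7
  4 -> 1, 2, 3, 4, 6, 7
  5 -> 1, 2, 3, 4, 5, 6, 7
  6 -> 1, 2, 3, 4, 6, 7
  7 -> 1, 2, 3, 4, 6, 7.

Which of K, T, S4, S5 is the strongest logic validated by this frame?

Reflexive (axiom T): yes — every world is R-related to itself.
Transitive (axiom 4): yes — every two-step R-path is closed by a direct edge.
Euclidean (axiom 5): no — 5 R 1 and 5 R 5, but not 1 R 5.
So F validates K, T, S4; S5 would additionally require R to be Euclidean. The strongest is S4.

S4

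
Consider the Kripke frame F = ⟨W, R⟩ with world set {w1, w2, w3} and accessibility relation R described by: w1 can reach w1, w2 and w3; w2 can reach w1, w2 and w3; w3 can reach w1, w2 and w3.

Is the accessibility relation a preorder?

Reflexive: yes — every world is R-related to itself.
Transitive: yes — every two-step R-path is closed by a direct edge.
So R is a preorder.

Yes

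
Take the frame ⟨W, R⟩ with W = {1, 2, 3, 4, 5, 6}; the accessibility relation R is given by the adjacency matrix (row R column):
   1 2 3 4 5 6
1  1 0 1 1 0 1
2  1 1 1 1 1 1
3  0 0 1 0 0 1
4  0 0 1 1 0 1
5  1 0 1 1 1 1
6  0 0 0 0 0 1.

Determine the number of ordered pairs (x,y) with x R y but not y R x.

15

Enumerating: (1,3), (1,4), (1,6), (2,1), (2,3), (2,4), (2,5), (2,6), (3,6), (4,3), (4,6), (5,1), (5,3), (5,4), (5,6).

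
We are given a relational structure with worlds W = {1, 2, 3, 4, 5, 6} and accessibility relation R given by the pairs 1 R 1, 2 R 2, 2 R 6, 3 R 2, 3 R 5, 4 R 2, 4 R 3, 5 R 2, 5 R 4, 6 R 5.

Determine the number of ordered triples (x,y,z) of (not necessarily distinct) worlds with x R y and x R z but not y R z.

9

Enumerating: (2,6,2), (2,6,6), (3,2,5), (3,5,5), (4,2,3), (4,3,3), (5,2,4), (5,4,4), (6,5,5).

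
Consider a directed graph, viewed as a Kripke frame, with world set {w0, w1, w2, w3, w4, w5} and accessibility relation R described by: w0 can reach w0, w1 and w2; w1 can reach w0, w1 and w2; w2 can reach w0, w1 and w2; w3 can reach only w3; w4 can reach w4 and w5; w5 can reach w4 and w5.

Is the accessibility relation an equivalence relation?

Reflexive: yes — every world is R-related to itself.
Symmetric: yes — every pair in R has its reverse in R.
Transitive: yes — every two-step R-path is closed by a direct edge.
So R is an equivalence relation.

Yes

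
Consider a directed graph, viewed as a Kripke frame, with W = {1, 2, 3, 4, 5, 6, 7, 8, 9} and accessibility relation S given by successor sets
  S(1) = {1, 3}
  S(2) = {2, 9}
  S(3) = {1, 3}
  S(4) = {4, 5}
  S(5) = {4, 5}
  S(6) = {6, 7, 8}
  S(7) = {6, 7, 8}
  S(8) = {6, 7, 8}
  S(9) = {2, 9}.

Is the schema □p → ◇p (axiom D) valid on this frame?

Yes

The schema D characterises exactly the serial frames.
Serial: yes — every world has a successor (e.g. 1 S 1).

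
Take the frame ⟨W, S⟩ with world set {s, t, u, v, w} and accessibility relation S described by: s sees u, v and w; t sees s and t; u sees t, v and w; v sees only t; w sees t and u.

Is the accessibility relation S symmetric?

Symmetric: no — s S u but not u S s.

No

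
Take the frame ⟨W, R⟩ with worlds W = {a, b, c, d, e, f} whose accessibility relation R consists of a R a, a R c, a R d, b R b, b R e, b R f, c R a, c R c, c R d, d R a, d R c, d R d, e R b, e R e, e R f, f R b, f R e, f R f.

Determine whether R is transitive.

Transitive: yes — every two-step R-path is closed by a direct edge.

Yes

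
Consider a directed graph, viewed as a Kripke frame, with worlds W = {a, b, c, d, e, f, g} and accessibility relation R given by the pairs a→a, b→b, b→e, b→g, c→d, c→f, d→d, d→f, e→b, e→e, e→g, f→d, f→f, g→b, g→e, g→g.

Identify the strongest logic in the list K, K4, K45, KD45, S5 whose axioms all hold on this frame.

Transitive (axiom 4): yes — every two-step R-path is closed by a direct edge.
Euclidean (axiom 5): yes — any two successors of a common world are R-related.
Serial (axiom D): yes — every world has a successor (e.g. a R a).
Reflexive (axiom T): no — c is not related to itself.
So F validates K, K4, K45, KD45; S5 would additionally require R to be reflexive. The strongest is KD45.

KD45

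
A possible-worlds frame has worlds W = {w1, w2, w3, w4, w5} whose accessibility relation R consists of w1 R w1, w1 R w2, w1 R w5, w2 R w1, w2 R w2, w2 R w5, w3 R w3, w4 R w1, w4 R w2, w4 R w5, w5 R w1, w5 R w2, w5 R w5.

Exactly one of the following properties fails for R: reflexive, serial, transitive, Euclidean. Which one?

Reflexive: no — w4 is not related to itself.
Serial: yes — every world has a successor (e.g. w1 R w1).
Transitive: yes — every two-step R-path is closed by a direct edge.
Euclidean: yes — any two successors of a common world are R-related.
Only reflexive fails.

reflexive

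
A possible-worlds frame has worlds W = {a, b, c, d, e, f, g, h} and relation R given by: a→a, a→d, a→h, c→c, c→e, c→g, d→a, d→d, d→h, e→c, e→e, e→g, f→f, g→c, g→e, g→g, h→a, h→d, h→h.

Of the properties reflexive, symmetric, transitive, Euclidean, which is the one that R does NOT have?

reflexive

Reflexive: no — b is not related to itself.
Symmetric: yes — every pair in R has its reverse in R.
Transitive: yes — every two-step R-path is closed by a direct edge.
Euclidean: yes — any two successors of a common world are R-related.
Only reflexive fails.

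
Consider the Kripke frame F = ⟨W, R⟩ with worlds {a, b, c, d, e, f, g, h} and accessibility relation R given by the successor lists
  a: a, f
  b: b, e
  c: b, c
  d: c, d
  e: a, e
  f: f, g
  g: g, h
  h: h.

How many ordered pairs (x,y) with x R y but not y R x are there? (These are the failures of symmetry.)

7

Enumerating: (a,f), (b,e), (c,b), (d,c), (e,a), (f,g), (g,h).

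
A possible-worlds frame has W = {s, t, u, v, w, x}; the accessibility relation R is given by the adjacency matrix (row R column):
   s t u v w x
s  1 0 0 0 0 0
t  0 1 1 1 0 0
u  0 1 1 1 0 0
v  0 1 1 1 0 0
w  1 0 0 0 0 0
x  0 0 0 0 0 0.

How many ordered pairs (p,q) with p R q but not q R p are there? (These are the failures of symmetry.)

Enumerating: (w,s).

1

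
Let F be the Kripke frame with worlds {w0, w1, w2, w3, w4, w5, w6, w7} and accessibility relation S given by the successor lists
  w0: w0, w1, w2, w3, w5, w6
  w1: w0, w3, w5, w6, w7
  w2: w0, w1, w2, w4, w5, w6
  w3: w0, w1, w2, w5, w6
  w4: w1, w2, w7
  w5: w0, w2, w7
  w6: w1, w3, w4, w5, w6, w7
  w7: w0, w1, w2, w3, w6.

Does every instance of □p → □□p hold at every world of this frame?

No

The schema 4 characterises exactly the transitive frames.
Transitive: no — w0 S w1 and w1 S w7, but not w0 S w7.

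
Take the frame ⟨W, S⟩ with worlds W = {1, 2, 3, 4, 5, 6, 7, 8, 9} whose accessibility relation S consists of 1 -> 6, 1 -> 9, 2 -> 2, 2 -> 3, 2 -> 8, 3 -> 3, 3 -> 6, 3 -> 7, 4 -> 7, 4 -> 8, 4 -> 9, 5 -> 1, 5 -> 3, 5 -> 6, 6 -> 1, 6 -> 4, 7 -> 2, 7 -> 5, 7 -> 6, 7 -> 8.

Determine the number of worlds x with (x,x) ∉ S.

Enumerating: 1, 4, 5, 6, 7, 8, 9.

7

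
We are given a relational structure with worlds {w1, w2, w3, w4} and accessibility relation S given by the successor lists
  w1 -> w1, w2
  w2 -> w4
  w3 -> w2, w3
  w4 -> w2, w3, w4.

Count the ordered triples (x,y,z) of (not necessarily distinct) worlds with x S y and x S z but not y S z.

Enumerating: (w1,w2,w1), (w1,w2,w2), (w3,w2,w2), (w3,w2,w3), (w4,w2,w2), (w4,w2,w3), (w4,w3,w4).

7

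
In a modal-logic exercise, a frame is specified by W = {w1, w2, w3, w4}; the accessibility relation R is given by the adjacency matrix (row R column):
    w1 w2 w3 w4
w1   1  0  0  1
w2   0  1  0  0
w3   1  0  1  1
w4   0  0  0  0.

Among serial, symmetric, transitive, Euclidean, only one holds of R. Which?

transitive

Serial: no — w4 has no R-successor.
Symmetric: no — w1 R w4 but not w4 R w1.
Transitive: yes — every two-step R-path is closed by a direct edge.
Euclidean: no — w3 R w4 and w3 R w1, but not w4 R w1.
Only transitive holds.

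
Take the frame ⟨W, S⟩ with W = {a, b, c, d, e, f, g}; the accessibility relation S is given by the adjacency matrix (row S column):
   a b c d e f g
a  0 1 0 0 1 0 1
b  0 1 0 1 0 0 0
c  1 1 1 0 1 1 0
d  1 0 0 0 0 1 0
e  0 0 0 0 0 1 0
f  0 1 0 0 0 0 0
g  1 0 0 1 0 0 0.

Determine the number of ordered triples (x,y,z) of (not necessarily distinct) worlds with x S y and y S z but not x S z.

18

Enumerating: (a,b,d), (a,e,f), (a,g,a), (a,g,d), (b,d,a), (b,d,f), (c,a,g), (c,b,d), (d,a,b), (d,a,e), (d,a,g), (d,f,b), (e,f,b), (f,b,d), (g,a,b), (g,a,e), (g,a,g), (g,d,f).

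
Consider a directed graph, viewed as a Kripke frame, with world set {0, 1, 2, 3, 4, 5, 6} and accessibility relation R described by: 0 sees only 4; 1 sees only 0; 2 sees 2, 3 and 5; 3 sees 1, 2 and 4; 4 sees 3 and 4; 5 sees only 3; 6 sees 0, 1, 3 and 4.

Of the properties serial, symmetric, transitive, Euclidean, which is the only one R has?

serial

Serial: yes — every world has a successor (e.g. 0 R 4).
Symmetric: no — 0 R 4 but not 4 R 0.
Transitive: no — 0 R 4 and 4 R 3, but not 0 R 3.
Euclidean: no — 2 R 3 and 2 R 5, but not 3 R 5.
Only serial holds.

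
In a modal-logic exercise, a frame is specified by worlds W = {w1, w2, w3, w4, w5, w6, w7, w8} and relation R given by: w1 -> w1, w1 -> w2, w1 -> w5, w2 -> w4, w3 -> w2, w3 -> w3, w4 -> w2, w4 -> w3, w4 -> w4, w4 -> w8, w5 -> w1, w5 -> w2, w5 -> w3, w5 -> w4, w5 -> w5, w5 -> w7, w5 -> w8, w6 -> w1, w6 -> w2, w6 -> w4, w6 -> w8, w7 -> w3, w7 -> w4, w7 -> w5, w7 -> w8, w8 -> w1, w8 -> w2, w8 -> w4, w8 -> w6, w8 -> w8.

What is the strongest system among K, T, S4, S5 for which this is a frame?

K

Reflexive (axiom T): no — w2 is not related to itself.
Transitive (axiom 4): no — w1 R w2 and w2 R w4, but not w1 R w4.
Euclidean (axiom 5): no — w1 R w2 and w1 R w5, but not w2 R w5.
So F validates K; T would additionally require R to be reflexive. The strongest is K.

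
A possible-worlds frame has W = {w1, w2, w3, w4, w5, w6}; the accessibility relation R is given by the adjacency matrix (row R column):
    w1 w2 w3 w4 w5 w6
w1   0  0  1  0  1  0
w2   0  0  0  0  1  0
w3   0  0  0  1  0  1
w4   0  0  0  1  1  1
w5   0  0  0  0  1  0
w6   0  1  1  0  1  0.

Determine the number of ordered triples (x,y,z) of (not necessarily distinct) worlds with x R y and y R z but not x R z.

10

Enumerating: (w1,w3,w4), (w1,w3,w6), (w3,w4,w5), (w3,w6,w2), (w3,w6,w3), (w3,w6,w5), (w4,w6,w2), (w4,w6,w3), (w6,w3,w4), (w6,w3,w6).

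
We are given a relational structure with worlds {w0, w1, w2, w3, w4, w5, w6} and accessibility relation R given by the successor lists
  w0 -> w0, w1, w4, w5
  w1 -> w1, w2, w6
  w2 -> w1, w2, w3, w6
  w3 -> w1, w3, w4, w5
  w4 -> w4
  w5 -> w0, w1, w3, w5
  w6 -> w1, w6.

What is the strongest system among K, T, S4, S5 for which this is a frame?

Reflexive (axiom T): yes — every world is R-related to itself.
Transitive (axiom 4): no — w0 R w1 and w1 R w2, but not w0 R w2.
Euclidean (axiom 5): no — w0 R w1 and w0 R w4, but not w1 R w4.
So F validates K, T; S4 would additionally require R to be transitive. The strongest is T.

T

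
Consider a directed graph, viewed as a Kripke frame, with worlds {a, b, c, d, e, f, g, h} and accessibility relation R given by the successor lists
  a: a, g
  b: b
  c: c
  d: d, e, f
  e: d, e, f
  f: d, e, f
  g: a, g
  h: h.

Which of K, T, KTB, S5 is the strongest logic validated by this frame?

Reflexive (axiom T): yes — every world is R-related to itself.
Symmetric (axiom B): yes — every pair in R has its reverse in R.
Euclidean (axiom 5): yes — any two successors of a common world are R-related.
So F validates K, T, KTB, S5. The strongest is S5.

S5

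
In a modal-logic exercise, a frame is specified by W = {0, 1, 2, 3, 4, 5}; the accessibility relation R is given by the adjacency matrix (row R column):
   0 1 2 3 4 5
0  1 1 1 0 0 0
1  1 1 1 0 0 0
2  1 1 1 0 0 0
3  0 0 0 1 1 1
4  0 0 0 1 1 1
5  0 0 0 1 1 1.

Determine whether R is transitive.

Transitive: yes — every two-step R-path is closed by a direct edge.

Yes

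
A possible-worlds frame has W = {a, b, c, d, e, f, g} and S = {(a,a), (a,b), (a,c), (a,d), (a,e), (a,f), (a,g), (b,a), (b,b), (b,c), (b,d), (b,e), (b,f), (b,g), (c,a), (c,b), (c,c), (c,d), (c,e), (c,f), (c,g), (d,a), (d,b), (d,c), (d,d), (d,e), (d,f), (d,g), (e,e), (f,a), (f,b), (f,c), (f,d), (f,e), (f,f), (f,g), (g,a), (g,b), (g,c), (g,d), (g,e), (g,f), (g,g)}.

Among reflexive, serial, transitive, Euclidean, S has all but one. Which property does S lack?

Reflexive: yes — every world is S-related to itself.
Serial: yes — every world has a successor (e.g. a S a).
Transitive: yes — every two-step S-path is closed by a direct edge.
Euclidean: no — a S e and a S b, but not e S b.
Only Euclidean fails.

Euclidean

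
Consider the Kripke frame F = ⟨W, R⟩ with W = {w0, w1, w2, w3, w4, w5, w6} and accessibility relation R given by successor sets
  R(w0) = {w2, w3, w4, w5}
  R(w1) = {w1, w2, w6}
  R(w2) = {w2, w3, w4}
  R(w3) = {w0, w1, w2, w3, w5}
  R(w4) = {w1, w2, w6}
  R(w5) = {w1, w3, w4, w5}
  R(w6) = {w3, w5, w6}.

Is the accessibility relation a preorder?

Reflexive: no — w0 is not related to itself.
Transitive: no — w0 R w3 and w3 R w1, but not w0 R w1.
So R is not a preorder.

No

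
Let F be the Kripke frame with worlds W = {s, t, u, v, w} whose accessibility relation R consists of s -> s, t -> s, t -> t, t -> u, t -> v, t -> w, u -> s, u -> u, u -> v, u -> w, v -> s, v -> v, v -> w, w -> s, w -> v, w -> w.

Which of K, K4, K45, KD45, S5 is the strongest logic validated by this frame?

K4

Transitive (axiom 4): yes — every two-step R-path is closed by a direct edge.
Euclidean (axiom 5): no — t R s and t R u, but not s R u.
Serial (axiom D): yes — every world has a successor (e.g. s R s).
Reflexive (axiom T): yes — every world is R-related to itself.
So F validates K, K4; K45 would additionally require R to be Euclidean. The strongest is K4.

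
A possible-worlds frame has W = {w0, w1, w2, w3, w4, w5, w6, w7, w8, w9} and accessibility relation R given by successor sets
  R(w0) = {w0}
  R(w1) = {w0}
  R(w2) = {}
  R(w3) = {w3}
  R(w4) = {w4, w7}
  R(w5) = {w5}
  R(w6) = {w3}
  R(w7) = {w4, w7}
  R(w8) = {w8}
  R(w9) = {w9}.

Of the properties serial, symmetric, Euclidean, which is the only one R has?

Serial: no — w2 has no R-successor.
Symmetric: no — w1 R w0 but not w0 R w1.
Euclidean: yes — any two successors of a common world are R-related.
Only Euclidean holds.

Euclidean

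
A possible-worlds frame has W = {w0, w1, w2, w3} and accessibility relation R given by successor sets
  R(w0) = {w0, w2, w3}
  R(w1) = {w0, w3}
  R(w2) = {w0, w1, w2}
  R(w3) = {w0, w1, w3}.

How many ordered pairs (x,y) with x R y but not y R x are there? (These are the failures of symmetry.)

Enumerating: (w1,w0), (w2,w1).

2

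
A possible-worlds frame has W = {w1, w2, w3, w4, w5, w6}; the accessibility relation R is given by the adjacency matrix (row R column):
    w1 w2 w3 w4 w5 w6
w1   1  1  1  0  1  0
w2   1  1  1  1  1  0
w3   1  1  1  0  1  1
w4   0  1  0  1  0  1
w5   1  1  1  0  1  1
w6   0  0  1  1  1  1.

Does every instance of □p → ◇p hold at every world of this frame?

Yes

Axiom D corresponds to the accessibility relation being serial.
Serial: yes — every world has a successor (e.g. w1 R w1).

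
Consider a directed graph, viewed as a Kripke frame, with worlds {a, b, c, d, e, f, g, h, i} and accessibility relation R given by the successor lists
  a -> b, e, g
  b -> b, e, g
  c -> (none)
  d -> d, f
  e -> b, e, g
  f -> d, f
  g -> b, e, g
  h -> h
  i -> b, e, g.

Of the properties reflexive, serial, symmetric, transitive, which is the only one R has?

Reflexive: no — a is not related to itself.
Serial: no — c has no R-successor.
Symmetric: no — a R b but not b R a.
Transitive: yes — every two-step R-path is closed by a direct edge.
Only transitive holds.

transitive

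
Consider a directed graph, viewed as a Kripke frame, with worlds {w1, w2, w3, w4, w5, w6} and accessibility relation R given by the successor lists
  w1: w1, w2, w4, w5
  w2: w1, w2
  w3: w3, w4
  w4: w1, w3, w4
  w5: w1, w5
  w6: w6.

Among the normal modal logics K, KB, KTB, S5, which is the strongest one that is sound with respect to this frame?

KTB

Symmetric (axiom B): yes — every pair in R has its reverse in R.
Reflexive (axiom T): yes — every world is R-related to itself.
Euclidean (axiom 5): no — w1 R w2 and w1 R w4, but not w2 R w4.
So F validates K, KB, KTB; S5 would additionally require R to be Euclidean. The strongest is KTB.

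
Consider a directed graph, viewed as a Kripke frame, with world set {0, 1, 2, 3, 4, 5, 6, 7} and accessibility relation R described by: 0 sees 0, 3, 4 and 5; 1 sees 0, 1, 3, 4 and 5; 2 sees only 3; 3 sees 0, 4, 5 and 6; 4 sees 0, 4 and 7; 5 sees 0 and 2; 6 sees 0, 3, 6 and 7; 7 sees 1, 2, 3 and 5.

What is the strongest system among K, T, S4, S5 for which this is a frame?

Reflexive (axiom T): no — 2 is not related to itself.
Transitive (axiom 4): no — 0 R 3 and 3 R 6, but not 0 R 6.
Euclidean (axiom 5): no — 0 R 4 and 0 R 3, but not 4 R 3.
So F validates K; T would additionally require R to be reflexive. The strongest is K.

K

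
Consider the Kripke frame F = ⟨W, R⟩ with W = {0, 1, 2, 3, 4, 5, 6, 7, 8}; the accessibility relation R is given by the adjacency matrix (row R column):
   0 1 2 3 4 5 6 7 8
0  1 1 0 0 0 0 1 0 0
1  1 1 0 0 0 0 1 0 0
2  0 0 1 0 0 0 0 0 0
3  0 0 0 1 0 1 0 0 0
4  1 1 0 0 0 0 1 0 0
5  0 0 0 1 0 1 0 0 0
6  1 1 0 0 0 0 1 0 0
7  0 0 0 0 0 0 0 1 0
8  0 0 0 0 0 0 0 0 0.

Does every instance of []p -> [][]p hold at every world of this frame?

Axiom 4 corresponds to the accessibility relation being transitive.
Transitive: yes — every two-step R-path is closed by a direct edge.

Yes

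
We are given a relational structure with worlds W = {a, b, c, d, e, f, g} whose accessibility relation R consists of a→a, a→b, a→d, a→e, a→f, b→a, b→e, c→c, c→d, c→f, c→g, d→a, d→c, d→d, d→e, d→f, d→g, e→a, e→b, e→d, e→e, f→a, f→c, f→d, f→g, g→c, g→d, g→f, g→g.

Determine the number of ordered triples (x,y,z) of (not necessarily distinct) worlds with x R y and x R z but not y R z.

28

Enumerating: (a,b,b), (a,b,d), (a,b,f), (a,d,b), (a,e,f), (a,f,b), (a,f,e), (a,f,f), (c,f,f), (d,a,c), (d,a,g), (d,c,a), … and 16 more.
Total: 28.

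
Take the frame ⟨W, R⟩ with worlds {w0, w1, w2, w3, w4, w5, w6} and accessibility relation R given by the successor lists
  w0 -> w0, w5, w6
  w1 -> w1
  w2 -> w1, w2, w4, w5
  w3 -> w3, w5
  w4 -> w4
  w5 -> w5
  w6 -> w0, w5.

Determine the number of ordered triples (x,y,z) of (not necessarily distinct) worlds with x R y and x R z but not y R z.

14

Enumerating: (w0,w5,w0), (w0,w5,w6), (w0,w6,w6), (w2,w1,w2), (w2,w1,w4), (w2,w1,w5), (w2,w4,w1), (w2,w4,w2), (w2,w4,w5), (w2,w5,w1), (w2,w5,w2), (w2,w5,w4), (w3,w5,w3), (w6,w5,w0).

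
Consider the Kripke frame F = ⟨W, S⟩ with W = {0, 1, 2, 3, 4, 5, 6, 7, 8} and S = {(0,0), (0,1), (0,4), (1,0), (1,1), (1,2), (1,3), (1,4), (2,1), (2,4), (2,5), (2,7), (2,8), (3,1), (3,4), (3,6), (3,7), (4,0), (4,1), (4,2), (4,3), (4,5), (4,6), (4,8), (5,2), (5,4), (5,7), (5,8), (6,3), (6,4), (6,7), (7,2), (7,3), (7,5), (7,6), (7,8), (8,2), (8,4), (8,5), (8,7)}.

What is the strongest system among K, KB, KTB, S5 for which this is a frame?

Symmetric (axiom B): yes — every pair in S has its reverse in S.
Reflexive (axiom T): no — 2 is not related to itself.
Euclidean (axiom 5): no — 1 S 0 and 1 S 2, but not 0 S 2.
So F validates K, KB; KTB would additionally require S to be reflexive. The strongest is KB.

KB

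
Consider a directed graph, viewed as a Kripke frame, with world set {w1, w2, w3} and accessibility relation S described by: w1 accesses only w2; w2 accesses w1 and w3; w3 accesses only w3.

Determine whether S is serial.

Yes

Serial: yes — every world has a successor (e.g. w1 S w2).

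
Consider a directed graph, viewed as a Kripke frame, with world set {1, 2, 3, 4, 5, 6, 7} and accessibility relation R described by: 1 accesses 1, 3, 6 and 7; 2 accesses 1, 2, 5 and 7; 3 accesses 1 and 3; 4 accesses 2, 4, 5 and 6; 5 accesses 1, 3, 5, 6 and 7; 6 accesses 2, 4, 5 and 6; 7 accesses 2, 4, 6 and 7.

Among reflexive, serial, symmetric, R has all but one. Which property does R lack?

symmetric

Reflexive: yes — every world is R-related to itself.
Serial: yes — every world has a successor (e.g. 1 R 1).
Symmetric: no — 1 R 6 but not 6 R 1.
Only symmetric fails.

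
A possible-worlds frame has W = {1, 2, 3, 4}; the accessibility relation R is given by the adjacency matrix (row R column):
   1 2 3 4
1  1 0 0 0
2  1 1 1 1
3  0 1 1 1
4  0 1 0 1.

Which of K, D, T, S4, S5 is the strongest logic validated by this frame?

T

Serial (axiom D): yes — every world has a successor (e.g. 1 R 1).
Reflexive (axiom T): yes — every world is R-related to itself.
Transitive (axiom 4): no — 3 R 2 and 2 R 1, but not 3 R 1.
Euclidean (axiom 5): no — 2 R 1 and 2 R 3, but not 1 R 3.
So F validates K, D, T; S4 would additionally require R to be transitive. The strongest is T.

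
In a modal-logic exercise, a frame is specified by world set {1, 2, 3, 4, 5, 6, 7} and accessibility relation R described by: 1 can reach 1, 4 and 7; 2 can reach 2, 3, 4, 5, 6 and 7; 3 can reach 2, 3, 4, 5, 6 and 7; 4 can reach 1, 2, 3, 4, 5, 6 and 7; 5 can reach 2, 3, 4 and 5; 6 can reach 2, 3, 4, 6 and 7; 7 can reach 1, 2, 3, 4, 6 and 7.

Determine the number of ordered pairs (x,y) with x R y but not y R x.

R is symmetric; there are no such tuples.

0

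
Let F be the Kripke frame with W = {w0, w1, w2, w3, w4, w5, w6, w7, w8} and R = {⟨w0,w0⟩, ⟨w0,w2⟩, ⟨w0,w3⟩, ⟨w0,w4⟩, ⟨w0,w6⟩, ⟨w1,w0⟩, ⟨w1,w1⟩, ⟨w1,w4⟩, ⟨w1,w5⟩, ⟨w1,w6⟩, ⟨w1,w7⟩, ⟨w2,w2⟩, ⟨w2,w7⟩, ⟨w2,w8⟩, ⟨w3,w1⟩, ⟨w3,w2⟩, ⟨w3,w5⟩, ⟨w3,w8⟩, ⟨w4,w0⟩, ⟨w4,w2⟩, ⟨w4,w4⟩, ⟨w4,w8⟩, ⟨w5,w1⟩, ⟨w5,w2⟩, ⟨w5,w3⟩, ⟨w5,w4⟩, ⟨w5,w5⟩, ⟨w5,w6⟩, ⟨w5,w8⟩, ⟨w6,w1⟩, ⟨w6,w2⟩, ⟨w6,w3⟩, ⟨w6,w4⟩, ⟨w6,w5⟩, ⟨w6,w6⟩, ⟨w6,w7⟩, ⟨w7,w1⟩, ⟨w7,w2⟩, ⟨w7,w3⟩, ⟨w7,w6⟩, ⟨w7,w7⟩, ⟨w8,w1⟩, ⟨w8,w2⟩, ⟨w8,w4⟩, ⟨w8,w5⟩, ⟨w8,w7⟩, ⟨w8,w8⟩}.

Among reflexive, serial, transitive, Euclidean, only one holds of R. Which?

serial

Reflexive: no — w3 is not related to itself.
Serial: yes — every world has a successor (e.g. w0 R w0).
Transitive: no — w0 R w2 and w2 R w7, but not w0 R w7.
Euclidean: no — w0 R w2 and w0 R w3, but not w2 R w3.
Only serial holds.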